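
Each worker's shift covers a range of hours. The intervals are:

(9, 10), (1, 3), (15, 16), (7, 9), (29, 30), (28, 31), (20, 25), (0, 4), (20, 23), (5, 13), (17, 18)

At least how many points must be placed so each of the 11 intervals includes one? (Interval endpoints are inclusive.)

Process intervals by earliest right end; each time one isn't hit yet, stab at its right endpoint.
By right end: [1,3]  [0,4]  [7,9]  [9,10]  [5,13]  [15,16]  [17,18]  [20,23]  [20,25]  [29,30]  [28,31]
[1,3] uncovered → point at 3; [7,9] uncovered → point at 9; [15,16] uncovered → point at 16; [17,18] uncovered → point at 18; [20,23] uncovered → point at 23; [29,30] uncovered → point at 30.
Points: 3, 9, 16, 18, 23, 30 (6 total).

6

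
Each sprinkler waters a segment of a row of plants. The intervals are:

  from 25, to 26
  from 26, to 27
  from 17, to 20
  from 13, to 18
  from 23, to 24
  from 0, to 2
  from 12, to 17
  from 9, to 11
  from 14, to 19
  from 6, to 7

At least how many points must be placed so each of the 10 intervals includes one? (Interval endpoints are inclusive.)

By right end: [0,2]  [6,7]  [9,11]  [12,17]  [13,18]  [14,19]  [17,20]  [23,24]  [25,26]  [26,27]
[0,2] uncovered → point at 2; [6,7] uncovered → point at 7; [9,11] uncovered → point at 11; [12,17] uncovered → point at 17; [23,24] uncovered → point at 24; [25,26] uncovered → point at 26.
Points: 2, 7, 11, 17, 24, 26 (6 total).

6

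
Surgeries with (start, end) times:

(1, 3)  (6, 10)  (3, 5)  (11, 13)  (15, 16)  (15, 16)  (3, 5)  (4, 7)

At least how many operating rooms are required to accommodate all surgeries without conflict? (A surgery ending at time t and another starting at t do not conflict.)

3

The answer is the maximum number of intervals overlapping at any instant.
starts: [1, 3, 3, 4, 6, 11, 15, 15]
ends:   [3, 5, 5, 7, 10, 13, 16, 16]
s1→1 e3→0 s3→1 s3→2 s4→3  — peak 3.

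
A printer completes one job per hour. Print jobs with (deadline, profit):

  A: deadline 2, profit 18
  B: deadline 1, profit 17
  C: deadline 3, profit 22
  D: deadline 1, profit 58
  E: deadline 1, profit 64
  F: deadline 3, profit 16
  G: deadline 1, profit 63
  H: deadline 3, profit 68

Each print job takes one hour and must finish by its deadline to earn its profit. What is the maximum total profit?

154

By profit: H(d3,68), E(d1,64), G(d1,63), D(d1,58), C(d3,22), A(d2,18), B(d1,17), F(d3,16)
H→slot 3; E→slot 1; G skipped; D skipped; C→slot 2; A skipped; B skipped; F skipped.
Profit = 64 + 22 + 68 = 154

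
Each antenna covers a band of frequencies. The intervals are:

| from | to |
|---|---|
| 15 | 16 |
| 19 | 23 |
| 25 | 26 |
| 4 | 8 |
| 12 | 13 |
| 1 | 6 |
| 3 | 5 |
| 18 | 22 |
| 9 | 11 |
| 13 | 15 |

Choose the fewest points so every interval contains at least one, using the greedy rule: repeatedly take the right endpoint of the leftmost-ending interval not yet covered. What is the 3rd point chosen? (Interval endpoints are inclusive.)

13

Sorted: [3,5] [1,6] [4,8] [9,11] [12,13] [13,15] [15,16] [18,22] [19,23] [25,26]
{[3,5],[1,6],[4,8]} hit by 5; {[9,11]} hit by 11; {[12,13],[13,15]} hit by 13; {[15,16]} hit by 16; {[18,22],[19,23]} hit by 22; {[25,26]} hit by 26.
Points: 5, 11, 13, 16, 22, 26 (6 total).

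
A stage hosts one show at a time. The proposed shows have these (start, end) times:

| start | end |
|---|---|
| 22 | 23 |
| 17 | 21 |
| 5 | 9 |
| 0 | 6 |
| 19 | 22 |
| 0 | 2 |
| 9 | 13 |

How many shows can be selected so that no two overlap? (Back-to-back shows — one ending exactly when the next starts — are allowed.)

5

Sort by end time and greedily take each interval whose start is ≥ the last chosen end.
By end time: (0,2), (0,6), (5,9), (9,13), (17,21), (19,22), (22,23).
Pick (0,2); next start ≥ 2 → (5,9); next start ≥ 9 → (9,13); next start ≥ 13 → (17,21); next start ≥ 21 → (22,23).
Selected 5 shows.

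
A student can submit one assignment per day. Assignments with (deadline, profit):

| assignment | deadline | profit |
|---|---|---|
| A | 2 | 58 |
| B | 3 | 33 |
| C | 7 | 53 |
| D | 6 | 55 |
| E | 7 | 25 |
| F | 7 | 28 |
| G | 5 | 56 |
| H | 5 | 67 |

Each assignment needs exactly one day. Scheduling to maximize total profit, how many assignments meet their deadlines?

By profit: H(d5,67), A(d2,58), G(d5,56), D(d6,55), C(d7,53), B(d3,33), F(d7,28), E(d7,25)
H→slot 5; A→slot 2; G→slot 4; D→slot 6; C→slot 7; B→slot 3; F→slot 1; E skipped.
7 of 8 scheduled.

7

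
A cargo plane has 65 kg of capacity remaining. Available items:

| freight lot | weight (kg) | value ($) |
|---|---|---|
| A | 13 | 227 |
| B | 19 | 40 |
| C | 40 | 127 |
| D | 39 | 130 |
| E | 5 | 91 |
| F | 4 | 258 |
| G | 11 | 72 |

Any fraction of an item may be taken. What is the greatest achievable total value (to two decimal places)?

Sort by value per unit weight and fill in that order.
Order: F (258/4=64.50) > E (91/5=18.20) > A (227/13=17.46) > G (72/11=6.55) > D (130/39=3.33) > C (127/40=3.17) > B (40/19=2.11)
Fill: take F (4 @ 258) → take E (5 @ 91) → take A (13 @ 227) → take G (11 @ 72) → take 32/39 of D → 106.67; 65/65 used.
Total value = 754.67

754.67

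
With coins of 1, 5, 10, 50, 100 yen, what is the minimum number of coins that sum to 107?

4

Greedy: take as many of the largest coin as possible, then repeat with the remainder.
107 − 1×100→7 − 1×5→2 − 2×1→0
Total coins = 1 + 1 + 2 = 4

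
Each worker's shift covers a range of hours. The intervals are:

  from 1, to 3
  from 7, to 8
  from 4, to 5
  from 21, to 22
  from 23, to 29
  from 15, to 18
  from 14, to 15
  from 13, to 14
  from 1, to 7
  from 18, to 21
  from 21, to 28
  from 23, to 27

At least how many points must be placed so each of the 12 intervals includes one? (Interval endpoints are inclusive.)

7

Sort by right endpoint; whenever an interval is uncovered, place a point at its right end.
Sorted: [1,3] [4,5] [1,7] [7,8] [13,14] [14,15] [15,18] [18,21] [21,22] [23,27] [21,28] [23,29]
{[1,3]} hit by 3; {[4,5],[1,7]} hit by 5; {[7,8]} hit by 8; {[13,14],[14,15]} hit by 14; {[15,18],[18,21]} hit by 18; {[21,22]} hit by 22; {[23,27],[21,28],[23,29]} hit by 27.
Points: 3, 5, 8, 14, 18, 22, 27 (7 total).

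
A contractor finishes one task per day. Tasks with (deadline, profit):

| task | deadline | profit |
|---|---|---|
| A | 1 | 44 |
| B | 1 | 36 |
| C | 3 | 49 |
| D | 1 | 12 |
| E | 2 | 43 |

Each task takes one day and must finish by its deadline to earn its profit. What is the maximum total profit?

Sort by profit descending; place each in the latest free slot ≤ its deadline.
Profit order: C=49 A=44 E=43 B=36 D=12
Assign: C→slot 3, A→slot 1, E→slot 2, B skipped, D skipped.
Slots: [1:A] [2:E] [3:C]
Profit = 44 + 43 + 49 = 136

136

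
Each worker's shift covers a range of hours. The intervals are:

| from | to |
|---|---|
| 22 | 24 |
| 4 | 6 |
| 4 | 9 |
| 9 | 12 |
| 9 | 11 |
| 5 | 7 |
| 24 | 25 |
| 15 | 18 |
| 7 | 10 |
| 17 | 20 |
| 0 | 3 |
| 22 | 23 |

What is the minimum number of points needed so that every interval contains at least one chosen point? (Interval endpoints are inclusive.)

Sort by right endpoint; whenever an interval is uncovered, place a point at its right end.
Sorted: [0,3] [4,6] [5,7] [4,9] [7,10] [9,11] [9,12] [15,18] [17,20] [22,23] [22,24] [24,25]
{[0,3]} hit by 3; {[4,6],[5,7],[4,9]} hit by 6; {[7,10],[9,11],[9,12]} hit by 10; {[15,18],[17,20]} hit by 18; {[22,23],[22,24]} hit by 23; {[24,25]} hit by 25.
Points: 3, 6, 10, 18, 23, 25 (6 total).

6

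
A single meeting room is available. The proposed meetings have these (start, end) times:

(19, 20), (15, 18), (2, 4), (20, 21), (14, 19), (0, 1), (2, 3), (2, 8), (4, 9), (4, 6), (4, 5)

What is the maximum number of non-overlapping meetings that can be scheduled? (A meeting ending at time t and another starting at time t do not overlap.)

6

Sort by end time and greedily take each interval whose start is ≥ the last chosen end.
By end time: (0,1), (2,3), (2,4), (4,5), (4,6), (2,8), (4,9), (15,18), (14,19), (19,20), (20,21).
Pick (0,1); next start ≥ 1 → (2,3); next start ≥ 3 → (4,5); next start ≥ 5 → (15,18); next start ≥ 18 → (19,20); next start ≥ 20 → (20,21).
Selected 6 meetings.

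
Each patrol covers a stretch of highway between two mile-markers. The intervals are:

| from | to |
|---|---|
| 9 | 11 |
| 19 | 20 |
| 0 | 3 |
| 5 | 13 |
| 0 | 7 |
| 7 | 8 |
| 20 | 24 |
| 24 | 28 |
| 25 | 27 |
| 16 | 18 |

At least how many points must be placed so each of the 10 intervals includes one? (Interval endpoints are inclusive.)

6

Process intervals by earliest right end; each time one isn't hit yet, stab at its right endpoint.
By right end: [0,3]  [0,7]  [7,8]  [9,11]  [5,13]  [16,18]  [19,20]  [20,24]  [25,27]  [24,28]
[0,3] uncovered → point at 3; [7,8] uncovered → point at 8; [9,11] uncovered → point at 11; [16,18] uncovered → point at 18; [19,20] uncovered → point at 20; [25,27] uncovered → point at 27.
Points: 3, 8, 11, 18, 20, 27 (6 total).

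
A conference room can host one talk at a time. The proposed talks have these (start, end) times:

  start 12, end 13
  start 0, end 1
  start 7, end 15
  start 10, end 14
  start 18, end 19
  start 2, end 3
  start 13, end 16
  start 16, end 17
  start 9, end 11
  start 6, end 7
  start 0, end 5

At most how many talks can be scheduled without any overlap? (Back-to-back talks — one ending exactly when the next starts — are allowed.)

By end time: (0,1), (2,3), (0,5), (6,7), (9,11), (12,13), (10,14), (7,15), (13,16), (16,17), (18,19).
Pick (0,1); next start ≥ 1 → (2,3); next start ≥ 3 → (6,7); next start ≥ 7 → (9,11); next start ≥ 11 → (12,13); next start ≥ 13 → (13,16); next start ≥ 16 → (16,17); next start ≥ 17 → (18,19).
Selected 8 talks.

8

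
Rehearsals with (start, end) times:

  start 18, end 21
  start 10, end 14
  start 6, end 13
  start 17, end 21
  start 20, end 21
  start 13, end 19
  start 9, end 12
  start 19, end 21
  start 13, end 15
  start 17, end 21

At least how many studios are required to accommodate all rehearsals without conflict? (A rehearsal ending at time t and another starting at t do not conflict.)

5

The answer is the maximum number of intervals overlapping at any instant.
starts: [6, 9, 10, 13, 13, 17, 17, 18, 19, 20]
ends:   [12, 13, 14, 15, 19, 21, 21, 21, 21, 21]
s6→1 s9→2 s10→3 e12→2 e13→1 s13→2 s13→3 e14→2 e15→1 s17→2 s17→3 s18→4 e19→3 s19→4 s20→5  — peak 5.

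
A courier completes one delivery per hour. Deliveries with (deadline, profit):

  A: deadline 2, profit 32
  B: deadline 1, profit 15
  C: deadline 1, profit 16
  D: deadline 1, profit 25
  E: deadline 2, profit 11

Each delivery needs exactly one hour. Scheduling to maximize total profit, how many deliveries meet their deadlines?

2

Profit order: A=32 D=25 C=16 B=15 E=11
Assign: A→slot 2, D→slot 1, C skipped, B skipped, E skipped.
Slots: [1:D] [2:A]
2 of 5 scheduled.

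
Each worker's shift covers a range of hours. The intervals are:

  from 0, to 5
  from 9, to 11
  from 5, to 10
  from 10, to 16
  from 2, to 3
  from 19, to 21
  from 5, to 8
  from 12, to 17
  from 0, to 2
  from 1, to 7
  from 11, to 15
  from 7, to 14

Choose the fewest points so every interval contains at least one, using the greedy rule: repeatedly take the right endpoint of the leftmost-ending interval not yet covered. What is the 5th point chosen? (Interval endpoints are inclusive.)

21

Process intervals by earliest right end; each time one isn't hit yet, stab at its right endpoint.
Sorted: [0,2] [2,3] [0,5] [1,7] [5,8] [5,10] [9,11] [7,14] [11,15] [10,16] [12,17] [19,21]
{[0,2],[2,3],[0,5],[1,7]} hit by 2; {[5,8],[5,10]} hit by 8; {[9,11],[7,14],[11,15],[10,16]} hit by 11; {[12,17]} hit by 17; {[19,21]} hit by 21.
Points: 2, 8, 11, 17, 21 (5 total).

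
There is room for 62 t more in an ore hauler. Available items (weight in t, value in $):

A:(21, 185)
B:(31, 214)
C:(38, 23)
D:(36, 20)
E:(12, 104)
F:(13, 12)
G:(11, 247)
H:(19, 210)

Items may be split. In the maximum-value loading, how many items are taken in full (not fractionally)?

3

Order: G (247/11=22.45) > H (210/19=11.05) > A (185/21=8.81) > E (104/12=8.67) > B (214/31=6.90) > F (12/13=0.92) > C (23/38=0.61) > D (20/36=0.56)
Fill: take G (11 @ 247) → take H (19 @ 210) → take A (21 @ 185) → take 11/12 of E → 95.33; 62/62 used.
3 item(s) taken whole; one partial (take 11/12 of E).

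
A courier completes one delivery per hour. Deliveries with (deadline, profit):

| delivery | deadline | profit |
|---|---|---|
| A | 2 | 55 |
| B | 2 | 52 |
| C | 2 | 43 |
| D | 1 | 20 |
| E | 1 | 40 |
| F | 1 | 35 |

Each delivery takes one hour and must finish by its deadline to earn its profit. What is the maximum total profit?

107

Sort by profit descending; place each in the latest free slot ≤ its deadline.
By profit: A(d2,55), B(d2,52), C(d2,43), E(d1,40), F(d1,35), D(d1,20)
A→slot 2; B→slot 1; C skipped; E skipped; F skipped; D skipped.
Profit = 52 + 55 = 107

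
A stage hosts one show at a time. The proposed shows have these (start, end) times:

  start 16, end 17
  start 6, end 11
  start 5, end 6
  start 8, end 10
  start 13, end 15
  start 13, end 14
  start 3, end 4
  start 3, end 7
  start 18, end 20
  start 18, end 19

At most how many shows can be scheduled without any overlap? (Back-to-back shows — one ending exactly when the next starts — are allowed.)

Sorted by end: (3,4)  (5,6)  (3,7)  (8,10)  (6,11)  (13,14)  (13,15)  (16,17)  (18,19)  (18,20)
take (3,4); take (5,6); skip (3,7); take (8,10); skip (6,11); take (13,14); take (16,17); take (18,19).
Selected 6 shows.

6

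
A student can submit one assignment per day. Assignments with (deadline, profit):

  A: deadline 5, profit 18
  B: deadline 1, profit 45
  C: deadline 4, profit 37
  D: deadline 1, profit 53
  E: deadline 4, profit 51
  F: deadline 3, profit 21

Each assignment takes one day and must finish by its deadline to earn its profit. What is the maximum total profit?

180

Take jobs in profit order; each goes to the latest open slot no later than its deadline.
Profit order: D=53 E=51 B=45 C=37 F=21 A=18
Assign: D→slot 1, E→slot 4, B skipped, C→slot 3, F→slot 2, A→slot 5.
Slots: [1:D] [2:F] [3:C] [4:E] [5:A]
Profit = 53 + 21 + 37 + 51 + 18 = 180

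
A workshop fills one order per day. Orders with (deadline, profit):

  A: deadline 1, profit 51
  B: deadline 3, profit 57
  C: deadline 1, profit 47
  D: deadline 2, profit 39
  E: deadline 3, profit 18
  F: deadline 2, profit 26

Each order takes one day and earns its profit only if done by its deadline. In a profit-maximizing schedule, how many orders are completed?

Take jobs in profit order; each goes to the latest open slot no later than its deadline.
Profit order: B=57 A=51 C=47 D=39 F=26 E=18
Assign: B→slot 3, A→slot 1, C skipped, D→slot 2, F skipped, E skipped.
Slots: [1:A] [2:D] [3:B]
3 of 6 scheduled.

3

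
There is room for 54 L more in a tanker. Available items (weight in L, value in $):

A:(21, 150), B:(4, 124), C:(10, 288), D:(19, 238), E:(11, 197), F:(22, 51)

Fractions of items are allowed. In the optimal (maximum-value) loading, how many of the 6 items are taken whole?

4

Ratios (sorted): B 31.00, C 28.80, E 17.91, D 12.53, A 7.14, F 2.32
take B (4 @ 124); take C (10 @ 288); take E (11 @ 197); take D (19 @ 238); take 10/21 of A → 71.43. Capacity used 54/54.
4 item(s) taken whole; one partial (take 10/21 of A).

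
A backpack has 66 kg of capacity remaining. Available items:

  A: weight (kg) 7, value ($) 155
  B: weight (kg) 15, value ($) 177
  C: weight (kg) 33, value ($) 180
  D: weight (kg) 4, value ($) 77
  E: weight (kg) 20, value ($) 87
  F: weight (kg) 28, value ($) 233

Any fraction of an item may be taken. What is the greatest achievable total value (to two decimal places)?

Ratios (sorted): A 22.14, D 19.25, B 11.80, F 8.32, C 5.45, E 4.35
take A (7 @ 155); take D (4 @ 77); take B (15 @ 177); take F (28 @ 233); take 12/33 of C → 65.45. Capacity used 66/66.
Total value = 707.45

707.45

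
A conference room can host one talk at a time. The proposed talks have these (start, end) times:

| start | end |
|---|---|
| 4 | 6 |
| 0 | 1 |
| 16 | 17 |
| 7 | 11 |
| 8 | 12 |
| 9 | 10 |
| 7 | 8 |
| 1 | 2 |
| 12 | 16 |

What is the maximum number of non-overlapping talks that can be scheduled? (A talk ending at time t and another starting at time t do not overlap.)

7

Sort by end time and greedily take each interval whose start is ≥ the last chosen end.
Sorted by end: (0,1)  (1,2)  (4,6)  (7,8)  (9,10)  (7,11)  (8,12)  (12,16)  (16,17)
take (0,1); take (1,2); take (4,6); take (7,8); take (9,10); take (12,16); take (16,17).
Selected 7 talks.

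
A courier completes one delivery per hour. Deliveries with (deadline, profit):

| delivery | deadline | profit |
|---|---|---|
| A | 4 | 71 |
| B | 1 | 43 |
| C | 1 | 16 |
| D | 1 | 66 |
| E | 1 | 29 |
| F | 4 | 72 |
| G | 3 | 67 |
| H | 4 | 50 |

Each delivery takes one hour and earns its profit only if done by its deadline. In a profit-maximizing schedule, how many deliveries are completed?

Sort by profit descending; place each in the latest free slot ≤ its deadline.
By profit: F(d4,72), A(d4,71), G(d3,67), D(d1,66), H(d4,50), B(d1,43), E(d1,29), C(d1,16)
F→slot 4; A→slot 3; G→slot 2; D→slot 1; H skipped; B skipped; E skipped; C skipped.
4 of 8 scheduled.

4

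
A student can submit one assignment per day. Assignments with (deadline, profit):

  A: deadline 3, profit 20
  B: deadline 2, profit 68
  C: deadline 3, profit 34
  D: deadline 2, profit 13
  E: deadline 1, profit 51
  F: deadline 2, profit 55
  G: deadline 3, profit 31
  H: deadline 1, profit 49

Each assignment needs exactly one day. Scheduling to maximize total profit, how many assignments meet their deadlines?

3

Take jobs in profit order; each goes to the latest open slot no later than its deadline.
By profit: B(d2,68), F(d2,55), E(d1,51), H(d1,49), C(d3,34), G(d3,31), A(d3,20), D(d2,13)
B→slot 2; F→slot 1; E skipped; H skipped; C→slot 3; G skipped; A skipped; D skipped.
3 of 8 scheduled.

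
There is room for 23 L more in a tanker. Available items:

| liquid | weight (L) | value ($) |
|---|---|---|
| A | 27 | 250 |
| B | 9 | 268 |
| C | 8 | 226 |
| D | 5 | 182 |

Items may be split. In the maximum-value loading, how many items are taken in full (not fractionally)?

3

Order: D (182/5=36.40) > B (268/9=29.78) > C (226/8=28.25) > A (250/27=9.26)
Fill: take D (5 @ 182) → take B (9 @ 268) → take C (8 @ 226) → take 1/27 of A → 9.26; 23/23 used.
3 item(s) taken whole; one partial (take 1/27 of A).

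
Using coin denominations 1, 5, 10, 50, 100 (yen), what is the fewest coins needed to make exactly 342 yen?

Use the largest denomination that fits, subtract, and repeat.
342 − 3×100→42 − 4×10→2 − 2×1→0
Total coins = 3 + 4 + 2 = 9

9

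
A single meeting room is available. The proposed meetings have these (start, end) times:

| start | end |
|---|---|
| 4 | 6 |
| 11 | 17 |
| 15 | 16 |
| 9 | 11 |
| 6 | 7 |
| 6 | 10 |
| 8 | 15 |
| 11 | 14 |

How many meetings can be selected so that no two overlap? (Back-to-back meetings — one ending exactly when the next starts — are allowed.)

5

Sort by end time and greedily take each interval whose start is ≥ the last chosen end.
By end time: (4,6), (6,7), (6,10), (9,11), (11,14), (8,15), (15,16), (11,17).
Pick (4,6); next start ≥ 6 → (6,7); next start ≥ 7 → (9,11); next start ≥ 11 → (11,14); next start ≥ 14 → (15,16).
Selected 5 meetings.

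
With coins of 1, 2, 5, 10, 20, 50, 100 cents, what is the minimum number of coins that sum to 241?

Greedy: take as many of the largest coin as possible, then repeat with the remainder.
241 − 2×100→41 − 2×20→1 − 1×1→0
Total coins = 2 + 2 + 1 = 5

5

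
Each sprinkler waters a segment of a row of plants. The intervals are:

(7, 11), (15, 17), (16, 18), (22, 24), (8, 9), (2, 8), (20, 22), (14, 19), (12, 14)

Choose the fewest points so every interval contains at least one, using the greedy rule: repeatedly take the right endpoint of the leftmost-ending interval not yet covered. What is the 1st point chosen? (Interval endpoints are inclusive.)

Process intervals by earliest right end; each time one isn't hit yet, stab at its right endpoint.
By right end: [2,8]  [8,9]  [7,11]  [12,14]  [15,17]  [16,18]  [14,19]  [20,22]  [22,24]
[2,8] uncovered → point at 8; [12,14] uncovered → point at 14; [15,17] uncovered → point at 17; [20,22] uncovered → point at 22.
Points: 8, 14, 17, 22 (4 total).

8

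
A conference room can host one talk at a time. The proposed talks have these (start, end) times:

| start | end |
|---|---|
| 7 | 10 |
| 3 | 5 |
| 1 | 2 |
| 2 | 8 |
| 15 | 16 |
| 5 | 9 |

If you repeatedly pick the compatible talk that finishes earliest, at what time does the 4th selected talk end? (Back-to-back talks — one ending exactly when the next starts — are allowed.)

16

Order by finish time; keep every interval that doesn't clash with the previous kept one.
Sorted by end: (1,2)  (3,5)  (2,8)  (5,9)  (7,10)  (15,16)
take (1,2); take (3,5); take (5,9); take (15,16).
Selected: (1,2) (3,5) (5,9) (15,16)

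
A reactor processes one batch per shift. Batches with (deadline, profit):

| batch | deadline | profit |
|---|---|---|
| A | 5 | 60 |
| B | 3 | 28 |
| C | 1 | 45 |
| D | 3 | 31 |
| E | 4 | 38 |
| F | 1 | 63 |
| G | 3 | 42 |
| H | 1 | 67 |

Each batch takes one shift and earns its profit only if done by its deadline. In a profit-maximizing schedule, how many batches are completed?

Take jobs in profit order; each goes to the latest open slot no later than its deadline.
By profit: H(d1,67), F(d1,63), A(d5,60), C(d1,45), G(d3,42), E(d4,38), D(d3,31), B(d3,28)
H→slot 1; F skipped; A→slot 5; C skipped; G→slot 3; E→slot 4; D→slot 2; B skipped.
5 of 8 scheduled.

5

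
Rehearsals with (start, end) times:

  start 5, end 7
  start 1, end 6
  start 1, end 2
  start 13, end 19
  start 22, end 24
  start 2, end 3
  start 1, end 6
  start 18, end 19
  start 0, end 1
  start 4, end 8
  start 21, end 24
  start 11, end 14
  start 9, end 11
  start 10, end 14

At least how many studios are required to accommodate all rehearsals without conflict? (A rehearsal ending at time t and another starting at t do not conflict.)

4

The answer is the maximum number of intervals overlapping at any instant.
Events (time:±→running): 0:+→1 1:-→0 1:+→1 1:+→2 1:+→3 2:-→2 2:+→3 3:-→2 4:+→3 5:+→4 … peak 4.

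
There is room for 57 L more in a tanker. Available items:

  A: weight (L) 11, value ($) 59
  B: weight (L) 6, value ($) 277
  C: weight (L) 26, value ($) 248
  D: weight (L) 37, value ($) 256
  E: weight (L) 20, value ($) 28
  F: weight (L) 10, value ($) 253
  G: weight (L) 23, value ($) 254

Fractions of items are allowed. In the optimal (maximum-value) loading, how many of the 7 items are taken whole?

Ratios (sorted): B 46.17, F 25.30, G 11.04, C 9.54, D 6.92, A 5.36, E 1.40
take B (6 @ 277); take F (10 @ 253); take G (23 @ 254); take 18/26 of C → 171.69. Capacity used 57/57.
3 item(s) taken whole; one partial (take 18/26 of C).

3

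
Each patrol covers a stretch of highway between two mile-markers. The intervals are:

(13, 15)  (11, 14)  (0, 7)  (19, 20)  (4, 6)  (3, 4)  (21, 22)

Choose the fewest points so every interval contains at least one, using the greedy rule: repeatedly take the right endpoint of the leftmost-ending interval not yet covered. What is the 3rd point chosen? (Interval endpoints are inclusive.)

20

Process intervals by earliest right end; each time one isn't hit yet, stab at its right endpoint.
By right end: [3,4]  [4,6]  [0,7]  [11,14]  [13,15]  [19,20]  [21,22]
[3,4] uncovered → point at 4; [11,14] uncovered → point at 14; [19,20] uncovered → point at 20; [21,22] uncovered → point at 22.
Points: 4, 14, 20, 22 (4 total).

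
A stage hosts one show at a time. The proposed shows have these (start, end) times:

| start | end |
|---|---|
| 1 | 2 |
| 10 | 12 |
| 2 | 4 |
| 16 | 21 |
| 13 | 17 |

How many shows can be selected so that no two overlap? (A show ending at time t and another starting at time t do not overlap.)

4

By end time: (1,2), (2,4), (10,12), (13,17), (16,21).
Pick (1,2); next start ≥ 2 → (2,4); next start ≥ 4 → (10,12); next start ≥ 12 → (13,17).
Selected 4 shows.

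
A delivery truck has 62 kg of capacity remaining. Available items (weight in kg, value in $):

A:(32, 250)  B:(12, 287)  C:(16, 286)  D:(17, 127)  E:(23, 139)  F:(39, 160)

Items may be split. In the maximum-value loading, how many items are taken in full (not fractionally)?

3

Ratios (sorted): B 23.92, C 17.88, A 7.81, D 7.47, E 6.04, F 4.10
take B (12 @ 287); take C (16 @ 286); take A (32 @ 250); take 2/17 of D → 14.94. Capacity used 62/62.
3 item(s) taken whole; one partial (take 2/17 of D).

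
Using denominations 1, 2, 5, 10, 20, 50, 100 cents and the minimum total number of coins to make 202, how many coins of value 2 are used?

202 − 2×100→2 − 1×2→0
Count of 2: 1

1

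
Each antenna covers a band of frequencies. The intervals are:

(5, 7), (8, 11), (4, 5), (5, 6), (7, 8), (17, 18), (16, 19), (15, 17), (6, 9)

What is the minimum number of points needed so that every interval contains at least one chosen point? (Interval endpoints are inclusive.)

Sort by right endpoint; whenever an interval is uncovered, place a point at its right end.
Sorted: [4,5] [5,6] [5,7] [7,8] [6,9] [8,11] [15,17] [17,18] [16,19]
{[4,5],[5,6],[5,7]} hit by 5; {[7,8],[6,9],[8,11]} hit by 8; {[15,17],[17,18],[16,19]} hit by 17.
Points: 5, 8, 17 (3 total).

3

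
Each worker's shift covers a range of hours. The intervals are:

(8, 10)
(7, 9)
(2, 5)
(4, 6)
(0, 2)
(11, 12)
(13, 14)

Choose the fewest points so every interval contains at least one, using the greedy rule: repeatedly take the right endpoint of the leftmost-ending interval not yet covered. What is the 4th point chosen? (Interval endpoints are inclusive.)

12

Sort by right endpoint; whenever an interval is uncovered, place a point at its right end.
Sorted: [0,2] [2,5] [4,6] [7,9] [8,10] [11,12] [13,14]
{[0,2],[2,5]} hit by 2; {[4,6]} hit by 6; {[7,9],[8,10]} hit by 9; {[11,12]} hit by 12; {[13,14]} hit by 14.
Points: 2, 6, 9, 12, 14 (5 total).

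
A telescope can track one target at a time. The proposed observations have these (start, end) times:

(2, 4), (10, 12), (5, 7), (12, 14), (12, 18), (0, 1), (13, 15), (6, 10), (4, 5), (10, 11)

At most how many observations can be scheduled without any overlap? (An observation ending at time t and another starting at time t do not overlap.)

6

Greedy by earliest finish: after sorting by end time, pick each interval compatible with the last pick.
By end time: (0,1), (2,4), (4,5), (5,7), (6,10), (10,11), (10,12), (12,14), (13,15), (12,18).
Pick (0,1); next start ≥ 1 → (2,4); next start ≥ 4 → (4,5); next start ≥ 5 → (5,7); next start ≥ 7 → (10,11); next start ≥ 11 → (12,14).
Selected 6 observations.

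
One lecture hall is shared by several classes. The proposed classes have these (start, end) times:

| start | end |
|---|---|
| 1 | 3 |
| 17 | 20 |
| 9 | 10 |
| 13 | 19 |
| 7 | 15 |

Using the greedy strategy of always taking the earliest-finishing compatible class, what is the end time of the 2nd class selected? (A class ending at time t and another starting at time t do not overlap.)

10

By end time: (1,3), (9,10), (7,15), (13,19), (17,20).
Pick (1,3); next start ≥ 3 → (9,10); next start ≥ 10 → (13,19).
Selected: (1,3) (9,10) (13,19)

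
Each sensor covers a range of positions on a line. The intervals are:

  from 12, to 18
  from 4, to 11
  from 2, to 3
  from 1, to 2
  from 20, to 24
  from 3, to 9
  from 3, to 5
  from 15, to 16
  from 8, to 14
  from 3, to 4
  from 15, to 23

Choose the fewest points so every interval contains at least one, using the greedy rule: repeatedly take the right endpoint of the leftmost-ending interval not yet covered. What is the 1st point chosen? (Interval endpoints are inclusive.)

2

Sort by right endpoint; whenever an interval is uncovered, place a point at its right end.
Sorted: [1,2] [2,3] [3,4] [3,5] [3,9] [4,11] [8,14] [15,16] [12,18] [15,23] [20,24]
{[1,2],[2,3]} hit by 2; {[3,4],[3,5],[3,9],[4,11]} hit by 4; {[8,14]} hit by 14; {[15,16],[12,18],[15,23]} hit by 16; {[20,24]} hit by 24.
Points: 2, 4, 14, 16, 24 (5 total).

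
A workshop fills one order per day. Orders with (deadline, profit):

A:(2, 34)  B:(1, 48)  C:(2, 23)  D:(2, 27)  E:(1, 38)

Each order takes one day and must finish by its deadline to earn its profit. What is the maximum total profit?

By profit: B(d1,48), E(d1,38), A(d2,34), D(d2,27), C(d2,23)
B→slot 1; E skipped; A→slot 2; D skipped; C skipped.
Profit = 48 + 34 = 82

82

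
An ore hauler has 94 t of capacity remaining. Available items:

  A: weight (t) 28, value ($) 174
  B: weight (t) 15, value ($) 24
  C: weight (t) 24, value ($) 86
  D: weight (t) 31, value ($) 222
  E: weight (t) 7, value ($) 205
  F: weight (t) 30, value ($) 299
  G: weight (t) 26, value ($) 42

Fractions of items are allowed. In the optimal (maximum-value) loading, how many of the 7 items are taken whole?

3

Ratios (sorted): E 29.29, F 9.97, D 7.16, A 6.21, C 3.58, G 1.62, B 1.60
take E (7 @ 205); take F (30 @ 299); take D (31 @ 222); take 26/28 of A → 161.57. Capacity used 94/94.
3 item(s) taken whole; one partial (take 26/28 of A).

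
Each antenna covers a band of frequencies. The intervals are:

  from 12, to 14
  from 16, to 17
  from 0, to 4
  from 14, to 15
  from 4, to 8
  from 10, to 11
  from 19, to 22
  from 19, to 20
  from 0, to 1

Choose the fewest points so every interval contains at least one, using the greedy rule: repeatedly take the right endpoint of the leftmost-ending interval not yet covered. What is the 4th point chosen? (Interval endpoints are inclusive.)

14

Sort by right endpoint; whenever an interval is uncovered, place a point at its right end.
By right end: [0,1]  [0,4]  [4,8]  [10,11]  [12,14]  [14,15]  [16,17]  [19,20]  [19,22]
[0,1] uncovered → point at 1; [4,8] uncovered → point at 8; [10,11] uncovered → point at 11; [12,14] uncovered → point at 14; [16,17] uncovered → point at 17; [19,20] uncovered → point at 20.
Points: 1, 8, 11, 14, 17, 20 (6 total).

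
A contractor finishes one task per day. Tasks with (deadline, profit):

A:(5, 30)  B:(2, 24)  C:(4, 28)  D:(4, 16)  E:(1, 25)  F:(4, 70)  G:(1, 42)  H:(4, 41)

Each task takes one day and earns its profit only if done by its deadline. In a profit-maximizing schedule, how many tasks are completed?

Sort by profit descending; place each in the latest free slot ≤ its deadline.
By profit: F(d4,70), G(d1,42), H(d4,41), A(d5,30), C(d4,28), E(d1,25), B(d2,24), D(d4,16)
F→slot 4; G→slot 1; H→slot 3; A→slot 5; C→slot 2; E skipped; B skipped; D skipped.
5 of 8 scheduled.

5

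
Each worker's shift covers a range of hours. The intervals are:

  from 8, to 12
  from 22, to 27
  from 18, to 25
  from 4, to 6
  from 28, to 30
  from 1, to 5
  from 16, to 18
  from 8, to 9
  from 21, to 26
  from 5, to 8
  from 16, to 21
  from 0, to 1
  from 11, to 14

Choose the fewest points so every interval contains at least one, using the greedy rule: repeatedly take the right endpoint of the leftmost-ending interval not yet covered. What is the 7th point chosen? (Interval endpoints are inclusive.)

30

Sort by right endpoint; whenever an interval is uncovered, place a point at its right end.
Sorted: [0,1] [1,5] [4,6] [5,8] [8,9] [8,12] [11,14] [16,18] [16,21] [18,25] [21,26] [22,27] [28,30]
{[0,1],[1,5]} hit by 1; {[4,6],[5,8]} hit by 6; {[8,9],[8,12]} hit by 9; {[11,14]} hit by 14; {[16,18],[16,21],[18,25]} hit by 18; {[21,26],[22,27]} hit by 26; {[28,30]} hit by 30.
Points: 1, 6, 9, 14, 18, 26, 30 (7 total).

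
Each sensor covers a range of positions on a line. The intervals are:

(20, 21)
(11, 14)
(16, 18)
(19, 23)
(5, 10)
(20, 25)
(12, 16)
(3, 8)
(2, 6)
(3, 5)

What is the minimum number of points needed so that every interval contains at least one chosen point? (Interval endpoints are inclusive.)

4

Sort by right endpoint; whenever an interval is uncovered, place a point at its right end.
Sorted: [3,5] [2,6] [3,8] [5,10] [11,14] [12,16] [16,18] [20,21] [19,23] [20,25]
{[3,5],[2,6],[3,8],[5,10]} hit by 5; {[11,14],[12,16]} hit by 14; {[16,18]} hit by 18; {[20,21],[19,23],[20,25]} hit by 21.
Points: 5, 14, 18, 21 (4 total).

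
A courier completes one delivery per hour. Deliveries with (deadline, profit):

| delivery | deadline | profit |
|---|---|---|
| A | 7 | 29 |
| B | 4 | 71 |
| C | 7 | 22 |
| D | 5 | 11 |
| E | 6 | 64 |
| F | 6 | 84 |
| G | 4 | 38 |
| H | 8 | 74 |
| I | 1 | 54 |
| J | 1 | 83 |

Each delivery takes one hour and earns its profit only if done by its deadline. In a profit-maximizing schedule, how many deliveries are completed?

Take jobs in profit order; each goes to the latest open slot no later than its deadline.
By profit: F(d6,84), J(d1,83), H(d8,74), B(d4,71), E(d6,64), I(d1,54), G(d4,38), A(d7,29), C(d7,22), D(d5,11)
F→slot 6; J→slot 1; H→slot 8; B→slot 4; E→slot 5; I skipped; G→slot 3; A→slot 7; C→slot 2; D skipped.
8 of 10 scheduled.

8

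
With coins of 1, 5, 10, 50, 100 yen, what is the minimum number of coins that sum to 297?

10

Use the largest denomination that fits, subtract, and repeat.
297 = 2×100 + 1×50 + 4×10 + 1×5 + 2×1
Total coins = 2 + 1 + 4 + 1 + 2 = 10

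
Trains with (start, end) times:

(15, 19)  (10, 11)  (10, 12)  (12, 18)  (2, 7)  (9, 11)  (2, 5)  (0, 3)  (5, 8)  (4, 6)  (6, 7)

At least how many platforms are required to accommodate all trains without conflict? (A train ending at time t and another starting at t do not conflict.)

3

The answer is the maximum number of intervals overlapping at any instant.
Events (time:±→running): 0:+→1 2:+→2 2:+→3 … peak 3.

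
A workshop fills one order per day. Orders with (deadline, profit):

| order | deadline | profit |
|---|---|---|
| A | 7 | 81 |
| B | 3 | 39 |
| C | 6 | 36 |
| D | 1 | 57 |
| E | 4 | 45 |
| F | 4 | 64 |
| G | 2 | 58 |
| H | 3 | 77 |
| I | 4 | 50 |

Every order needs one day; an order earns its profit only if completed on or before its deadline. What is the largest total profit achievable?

373

Sort by profit descending; place each in the latest free slot ≤ its deadline.
Profit order: A=81 H=77 F=64 G=58 D=57 I=50 E=45 B=39 C=36
Assign: A→slot 7, H→slot 3, F→slot 4, G→slot 2, D→slot 1, I skipped, E skipped, B skipped, C→slot 6.
Slots: [1:D] [2:G] [3:H] [4:F] [6:C] [7:A]
Profit = 57 + 58 + 77 + 64 + 36 + 81 = 373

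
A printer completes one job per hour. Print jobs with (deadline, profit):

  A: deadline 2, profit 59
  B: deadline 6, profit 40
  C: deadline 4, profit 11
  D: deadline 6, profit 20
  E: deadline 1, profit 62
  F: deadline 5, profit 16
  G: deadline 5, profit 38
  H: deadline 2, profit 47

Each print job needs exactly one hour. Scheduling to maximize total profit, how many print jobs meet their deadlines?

By profit: E(d1,62), A(d2,59), H(d2,47), B(d6,40), G(d5,38), D(d6,20), F(d5,16), C(d4,11)
E→slot 1; A→slot 2; H skipped; B→slot 6; G→slot 5; D→slot 4; F→slot 3; C skipped.
6 of 8 scheduled.

6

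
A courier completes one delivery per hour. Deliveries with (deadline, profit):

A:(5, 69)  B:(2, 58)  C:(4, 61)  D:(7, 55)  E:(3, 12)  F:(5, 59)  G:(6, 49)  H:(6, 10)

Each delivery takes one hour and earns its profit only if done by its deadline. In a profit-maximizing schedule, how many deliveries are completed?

Take jobs in profit order; each goes to the latest open slot no later than its deadline.
By profit: A(d5,69), C(d4,61), F(d5,59), B(d2,58), D(d7,55), G(d6,49), E(d3,12), H(d6,10)
A→slot 5; C→slot 4; F→slot 3; B→slot 2; D→slot 7; G→slot 6; E→slot 1; H skipped.
7 of 8 scheduled.

7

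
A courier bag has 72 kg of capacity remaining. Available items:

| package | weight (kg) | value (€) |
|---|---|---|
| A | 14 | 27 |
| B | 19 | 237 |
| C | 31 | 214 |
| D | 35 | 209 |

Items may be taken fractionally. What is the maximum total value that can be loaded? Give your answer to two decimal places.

Order: B (237/19=12.47) > C (214/31=6.90) > D (209/35=5.97) > A (27/14=1.93)
Fill: take B (19 @ 237) → take C (31 @ 214) → take 22/35 of D → 131.37; 72/72 used.
Total value = 582.37

582.37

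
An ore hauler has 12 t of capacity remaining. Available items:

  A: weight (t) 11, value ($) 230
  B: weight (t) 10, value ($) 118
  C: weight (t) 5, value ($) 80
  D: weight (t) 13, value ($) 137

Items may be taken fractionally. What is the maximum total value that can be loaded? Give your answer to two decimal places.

246.00

Sort by value per unit weight and fill in that order.
Ratios (sorted): A 20.91, C 16.00, B 11.80, D 10.54
take A (11 @ 230); take 1/5 of C → 16.00. Capacity used 12/12.
Total value = 246.00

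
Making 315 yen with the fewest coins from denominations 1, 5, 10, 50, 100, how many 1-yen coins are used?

315 − 3×100→15 − 1×10→5 − 1×5→0
Count of 1: 0

0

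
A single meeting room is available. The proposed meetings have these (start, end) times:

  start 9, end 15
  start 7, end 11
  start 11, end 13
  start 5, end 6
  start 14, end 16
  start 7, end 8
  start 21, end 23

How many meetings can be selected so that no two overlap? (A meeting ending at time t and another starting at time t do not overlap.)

5

Sorted by end: (5,6)  (7,8)  (7,11)  (11,13)  (9,15)  (14,16)  (21,23)
take (5,6); take (7,8); skip (7,11); take (11,13); take (14,16); take (21,23).
Selected 5 meetings.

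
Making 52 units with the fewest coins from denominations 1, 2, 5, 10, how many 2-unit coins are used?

52 − 5×10→2 − 1×2→0
Count of 2: 1

1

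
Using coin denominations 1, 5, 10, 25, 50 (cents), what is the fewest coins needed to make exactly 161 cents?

Use the largest denomination that fits, subtract, and repeat.
161 − 3×50→11 − 1×10→1 − 1×1→0
Total coins = 3 + 1 + 1 = 5

5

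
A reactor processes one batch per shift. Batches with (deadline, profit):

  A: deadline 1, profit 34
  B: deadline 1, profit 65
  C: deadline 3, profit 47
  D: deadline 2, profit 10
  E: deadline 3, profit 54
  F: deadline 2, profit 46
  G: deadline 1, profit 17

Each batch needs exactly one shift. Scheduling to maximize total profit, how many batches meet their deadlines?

By profit: B(d1,65), E(d3,54), C(d3,47), F(d2,46), A(d1,34), G(d1,17), D(d2,10)
B→slot 1; E→slot 3; C→slot 2; F skipped; A skipped; G skipped; D skipped.
3 of 7 scheduled.

3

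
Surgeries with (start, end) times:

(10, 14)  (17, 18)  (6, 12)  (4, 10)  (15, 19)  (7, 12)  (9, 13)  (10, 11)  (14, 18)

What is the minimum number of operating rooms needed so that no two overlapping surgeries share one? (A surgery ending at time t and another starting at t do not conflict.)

5

Events (time:±→running): 4:+→1 6:+→2 7:+→3 9:+→4 10:-→3 10:+→4 10:+→5 … peak 5.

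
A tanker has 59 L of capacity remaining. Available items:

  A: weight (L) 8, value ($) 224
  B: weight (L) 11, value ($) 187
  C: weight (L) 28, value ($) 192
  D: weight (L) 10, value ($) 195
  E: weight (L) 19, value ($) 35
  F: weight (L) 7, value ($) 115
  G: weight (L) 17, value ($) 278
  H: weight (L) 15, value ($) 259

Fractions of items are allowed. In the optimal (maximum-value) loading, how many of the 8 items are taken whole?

5

Ratios (sorted): A 28.00, D 19.50, H 17.27, B 17.00, F 16.43, G 16.35, C 6.86, E 1.84
take A (8 @ 224); take D (10 @ 195); take H (15 @ 259); take B (11 @ 187); take F (7 @ 115); take 8/17 of G → 130.82. Capacity used 59/59.
5 item(s) taken whole; one partial (take 8/17 of G).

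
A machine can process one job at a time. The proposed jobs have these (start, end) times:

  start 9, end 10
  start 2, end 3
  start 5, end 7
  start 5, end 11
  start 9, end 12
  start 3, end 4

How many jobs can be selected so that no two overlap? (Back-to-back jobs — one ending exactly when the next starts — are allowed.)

4

Sort by end time and greedily take each interval whose start is ≥ the last chosen end.
Sorted by end: (2,3)  (3,4)  (5,7)  (9,10)  (5,11)  (9,12)
take (2,3); take (3,4); take (5,7); take (9,10).
Selected 4 jobs.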